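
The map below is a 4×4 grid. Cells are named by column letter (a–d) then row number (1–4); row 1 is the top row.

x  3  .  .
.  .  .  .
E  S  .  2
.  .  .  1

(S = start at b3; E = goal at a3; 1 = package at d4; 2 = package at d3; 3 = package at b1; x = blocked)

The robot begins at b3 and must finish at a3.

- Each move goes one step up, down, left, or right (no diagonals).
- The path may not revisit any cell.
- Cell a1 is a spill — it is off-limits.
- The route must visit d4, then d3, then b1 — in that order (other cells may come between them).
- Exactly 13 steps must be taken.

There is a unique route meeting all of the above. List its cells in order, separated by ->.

b3 -> b4 -> c4 -> d4 -> d3 -> c3 -> c2 -> d2 -> d1 -> c1 -> b1 -> b2 -> a2 -> a3

The waypoints must appear in the order d4, d3, b1, with no cell reused.
Route from b3: down 1 to b4, right 2 to d4, up 1 to d3, left 1 to c3, up 1 to c2, right 1 to d2, up 1 to d1, left 2 to b1, down 1 to b2, left 1 to a2, down 1 to a3 — 13 moves in all.
Check: order respected (1 at step 3, 2 at step 4, 3 at step 10); 13 moves as required.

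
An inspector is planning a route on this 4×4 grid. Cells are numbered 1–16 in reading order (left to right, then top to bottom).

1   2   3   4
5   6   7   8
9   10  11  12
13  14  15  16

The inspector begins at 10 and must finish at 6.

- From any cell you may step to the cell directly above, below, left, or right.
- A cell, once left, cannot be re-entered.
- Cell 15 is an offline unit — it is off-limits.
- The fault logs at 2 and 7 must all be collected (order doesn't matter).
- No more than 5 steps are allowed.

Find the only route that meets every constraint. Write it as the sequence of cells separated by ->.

The 5-move cap with required stops at 2, 7 leaves no slack for detours.
Route from 10: right 1 to 11, up 2 to 3, left 1 to 2, down 1 to 6 — 5 moves in all.
Check: all required cells visited; 5 ≤ 5 moves.

10 -> 11 -> 7 -> 3 -> 2 -> 6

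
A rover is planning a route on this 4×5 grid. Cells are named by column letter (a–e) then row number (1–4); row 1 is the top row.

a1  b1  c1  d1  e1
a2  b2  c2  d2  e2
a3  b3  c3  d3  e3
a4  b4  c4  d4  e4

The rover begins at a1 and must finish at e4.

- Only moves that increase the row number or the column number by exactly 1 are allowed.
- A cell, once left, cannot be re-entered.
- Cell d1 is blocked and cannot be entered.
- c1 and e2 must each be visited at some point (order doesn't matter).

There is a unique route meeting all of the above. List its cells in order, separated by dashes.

a1 - b1 - c1 - c2 - d2 - e2 - e3 - e4

Moves only go right or down, so the column and row indices never decrease.
Route from a1: 2× right (reaching c1), down to c2, 2× right (reaching e2), 2× down (reaching e4) — 7 moves in all.
Check: all required cells visited.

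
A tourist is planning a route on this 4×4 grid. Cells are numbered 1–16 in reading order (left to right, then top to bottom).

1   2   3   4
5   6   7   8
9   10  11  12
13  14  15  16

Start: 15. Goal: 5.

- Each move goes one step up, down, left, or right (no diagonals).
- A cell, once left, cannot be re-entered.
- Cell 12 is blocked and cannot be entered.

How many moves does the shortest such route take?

The Manhattan distance from 15 to 5 is |4−2| + |3−1| = 4, so at least 4 moves are needed.
A route of 4 moves achieves this: 15 → 11 → 7 → 6 → 5.
Since 4 matches the lower bound, it is optimal.

4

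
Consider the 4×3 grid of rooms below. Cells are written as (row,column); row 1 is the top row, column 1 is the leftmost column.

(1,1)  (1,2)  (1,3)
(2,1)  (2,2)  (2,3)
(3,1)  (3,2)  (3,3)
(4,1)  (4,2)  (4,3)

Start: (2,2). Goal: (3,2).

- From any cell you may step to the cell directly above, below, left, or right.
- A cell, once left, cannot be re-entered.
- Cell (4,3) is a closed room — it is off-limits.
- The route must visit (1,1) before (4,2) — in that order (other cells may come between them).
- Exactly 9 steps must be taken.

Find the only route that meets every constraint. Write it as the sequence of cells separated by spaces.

(2,2) (2,3) (1,3) (1,2) (1,1) (2,1) (3,1) (4,1) (4,2) (3,2)

The waypoints must appear in the order (1,1), (4,2), with no cell reused.
Route from (2,2): right 1 to (2,3), up 1 to (1,3), left 2 to (1,1), down 3 to (4,1), right 1 to (4,2), up 1 to (3,2) — 9 moves in all.
Check: order respected ((1,1) at step 4, (4,2) at step 8); 9 moves as required.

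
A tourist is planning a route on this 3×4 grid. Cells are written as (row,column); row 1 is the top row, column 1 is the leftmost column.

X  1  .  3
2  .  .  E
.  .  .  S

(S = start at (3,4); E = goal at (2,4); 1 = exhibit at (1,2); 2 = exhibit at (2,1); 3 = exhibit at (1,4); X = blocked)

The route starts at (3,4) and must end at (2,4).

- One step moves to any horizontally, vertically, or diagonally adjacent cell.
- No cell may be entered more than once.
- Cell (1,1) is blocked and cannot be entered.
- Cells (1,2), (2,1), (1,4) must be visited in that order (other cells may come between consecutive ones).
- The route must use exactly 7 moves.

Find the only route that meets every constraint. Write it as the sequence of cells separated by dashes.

The waypoints must appear in the order (1,2), (2,1), (1,4), with no cell reused.
Route from (3,4): up-left 2 to (1,2), down-left 1 to (2,1), right 1 to (2,2), up-right 1 to (1,3), right 1 to (1,4), down 1 to (2,4) — 7 moves in all.
Check: order respected (1 at step 2, 2 at step 3, 3 at step 6); 7 moves as required.

(3,4) - (2,3) - (1,2) - (2,1) - (2,2) - (1,3) - (1,4) - (2,4)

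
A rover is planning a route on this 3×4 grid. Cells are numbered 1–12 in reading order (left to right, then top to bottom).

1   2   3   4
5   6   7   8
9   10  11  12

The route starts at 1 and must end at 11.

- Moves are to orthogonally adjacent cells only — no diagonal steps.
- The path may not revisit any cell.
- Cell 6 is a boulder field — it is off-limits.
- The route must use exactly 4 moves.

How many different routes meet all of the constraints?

Need simple routes of exactly 4 moves from 1 to 11 (Manhattan distance 4, so 0 moves are spent on a detour and 0 undoing it).
Enumerating: 1 5 9 10 11 | 1 2 3 7 11.
That gives 2 routes.

2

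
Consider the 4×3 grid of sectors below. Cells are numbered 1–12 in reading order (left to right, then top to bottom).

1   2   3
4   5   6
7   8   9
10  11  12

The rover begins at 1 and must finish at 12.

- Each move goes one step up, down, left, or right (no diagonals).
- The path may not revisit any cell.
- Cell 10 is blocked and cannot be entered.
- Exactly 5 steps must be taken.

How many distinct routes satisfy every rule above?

9

Need simple routes of exactly 5 moves from 1 to 12 (Manhattan distance 5, so 0 moves are spent on a detour and 0 undoing it).
Branch systematically from the start, pruning whenever the remaining move budget drops below the Manhattan distance to 12 or differs from it in parity. Grouping the completions by first move — via 4: 5; via 2: 4 — and summing: 5 + 4 = 9.
That gives 9 routes.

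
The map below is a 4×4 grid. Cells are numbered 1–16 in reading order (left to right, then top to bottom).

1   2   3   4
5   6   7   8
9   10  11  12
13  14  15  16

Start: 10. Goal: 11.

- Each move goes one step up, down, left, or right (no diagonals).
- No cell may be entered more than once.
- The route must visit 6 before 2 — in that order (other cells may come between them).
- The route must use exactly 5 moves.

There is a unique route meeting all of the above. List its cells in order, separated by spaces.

The waypoints must appear in the order 6, 2, with no cell reused.
Route from 10: up 2 to 2, right 1 to 3, down 2 to 11 — 5 moves in all.
Check: order respected (6 at step 1, 2 at step 2); 5 moves as required.

10 6 2 3 7 11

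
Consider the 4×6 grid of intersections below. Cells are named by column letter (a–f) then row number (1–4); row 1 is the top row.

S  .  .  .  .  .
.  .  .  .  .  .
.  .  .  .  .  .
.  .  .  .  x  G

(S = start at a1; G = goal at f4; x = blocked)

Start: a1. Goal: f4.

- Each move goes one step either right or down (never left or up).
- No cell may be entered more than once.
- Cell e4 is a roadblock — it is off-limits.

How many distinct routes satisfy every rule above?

21

A right/down-only route from a1 to f4 makes exactly 3 down-moves and 5 right-moves in some order.
With no other constraints that would be C(8,3) = 56 routes.
Subtract routes through each blocked cell (inclusion–exclusion for overlaps): − through e4: 35 → 21.
That gives 21 routes.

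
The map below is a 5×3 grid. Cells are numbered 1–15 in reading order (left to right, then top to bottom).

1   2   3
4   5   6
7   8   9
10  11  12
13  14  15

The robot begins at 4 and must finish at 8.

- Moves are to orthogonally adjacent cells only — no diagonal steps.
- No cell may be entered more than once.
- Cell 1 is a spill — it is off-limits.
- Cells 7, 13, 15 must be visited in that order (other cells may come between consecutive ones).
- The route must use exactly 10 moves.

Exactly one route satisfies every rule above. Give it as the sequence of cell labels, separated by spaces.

4 7 10 13 14 15 12 9 6 5 8

The waypoints must appear in the order 7, 13, 15, with no cell reused.
Route from 4: down 3 to 13, right 2 to 15, up 3 to 6, left 1 to 5, down 1 to 8 — 10 moves in all.
Check: order respected (7 at step 1, 13 at step 3, 15 at step 5); 10 moves as required.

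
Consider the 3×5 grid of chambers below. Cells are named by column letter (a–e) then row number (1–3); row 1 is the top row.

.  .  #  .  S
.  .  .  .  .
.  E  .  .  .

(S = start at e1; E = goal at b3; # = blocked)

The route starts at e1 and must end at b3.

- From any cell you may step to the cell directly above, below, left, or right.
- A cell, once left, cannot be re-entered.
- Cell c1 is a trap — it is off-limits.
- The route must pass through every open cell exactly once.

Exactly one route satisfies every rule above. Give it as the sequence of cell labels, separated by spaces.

Need to visit all 14 open cells exactly once, starting at e1 and ending at b3.
Cell d1 has only two open neighbours (d2 and e1), so the path must pass straight through it: one of those is the cell it's entered from and the other is where it exits.
Route from e1: left to d1, down to d2, right to e2, down to e3, 2× left (reaching c3), up to c2, left to b2, up to b1, left to a1, 2× down (reaching a3), right to b3 — 13 moves in all.
Check: all 14 open cells covered.

e1 d1 d2 e2 e3 d3 c3 c2 b2 b1 a1 a2 a3 b3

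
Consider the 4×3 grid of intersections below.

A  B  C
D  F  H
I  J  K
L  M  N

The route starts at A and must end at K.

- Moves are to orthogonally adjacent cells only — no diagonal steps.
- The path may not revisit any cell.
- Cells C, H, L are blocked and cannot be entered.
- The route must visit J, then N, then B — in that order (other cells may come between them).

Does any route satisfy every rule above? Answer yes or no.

Ignoring the required order, 2 revisit-free routes from A to K pass through all of J, N, and B; the waypoint orders that occur are B → J → N (2) — never J → N → B.

no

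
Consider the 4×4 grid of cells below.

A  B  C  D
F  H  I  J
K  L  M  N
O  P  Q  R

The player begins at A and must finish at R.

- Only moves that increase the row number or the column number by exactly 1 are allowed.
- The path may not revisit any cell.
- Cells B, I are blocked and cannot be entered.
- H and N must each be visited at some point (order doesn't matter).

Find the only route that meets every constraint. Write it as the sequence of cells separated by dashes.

Moves only go right or down, so the column and row indices never decrease.
Route from A: down to F, right to H, down to L, 2× right (reaching N), down to R — 6 moves in all.
Check: all required cells visited.

A - F - H - L - M - N - R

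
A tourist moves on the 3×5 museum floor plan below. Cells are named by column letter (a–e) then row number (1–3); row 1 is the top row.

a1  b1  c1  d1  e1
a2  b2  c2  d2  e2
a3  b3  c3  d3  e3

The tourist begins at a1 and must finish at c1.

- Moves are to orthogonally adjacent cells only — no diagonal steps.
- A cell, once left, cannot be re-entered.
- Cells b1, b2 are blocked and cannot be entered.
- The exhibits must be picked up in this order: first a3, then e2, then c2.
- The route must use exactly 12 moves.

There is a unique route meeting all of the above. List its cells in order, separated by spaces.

The waypoints must appear in the order a3, e2, c2, with no cell reused.
Route from a1: 2× down (reaching a3), 4× right (reaching e3), 2× up (reaching e1), left to d1, down to d2, left to c2, up to c1 — 12 moves in all.
Check: order respected (a3 at step 2, e2 at step 7, c2 at step 11); 12 moves as required.

a1 a2 a3 b3 c3 d3 e3 e2 e1 d1 d2 c2 c1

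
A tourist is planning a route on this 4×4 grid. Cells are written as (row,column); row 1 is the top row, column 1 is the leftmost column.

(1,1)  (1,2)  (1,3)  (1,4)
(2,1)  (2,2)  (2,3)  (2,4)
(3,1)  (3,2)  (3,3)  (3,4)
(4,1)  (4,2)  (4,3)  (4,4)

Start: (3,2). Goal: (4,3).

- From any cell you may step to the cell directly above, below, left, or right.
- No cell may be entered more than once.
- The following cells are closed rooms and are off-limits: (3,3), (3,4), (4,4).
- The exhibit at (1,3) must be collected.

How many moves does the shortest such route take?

Any route passes through (1,3) somewhere between (3,2) and (4,3). Summing Manhattan distances along the two legs ((3,2) → (1,3) → (4,3)) gives a lower bound of 3 + 3 = 6 moves.
That bound ignores the blocked cells. Measuring each leg by the fewest moves that actually steer around them ((3,2)→(1,3): 3; (1,3)→(4,3): 5) raises the lower bound to 8.
The shortest route satisfying every rule uses 10 moves: (3,2) → (2,2) → (2,3) → (1,3) → (1,2) → (1,1) → (2,1) → (3,1) → (4,1) → (4,2) → (4,3).
The no-revisit rule (legs can't share cells) pushes the minimum above the 8-move bound; an exhaustive check rules out every length from 8 to 9, leaving 10 as the minimum.

10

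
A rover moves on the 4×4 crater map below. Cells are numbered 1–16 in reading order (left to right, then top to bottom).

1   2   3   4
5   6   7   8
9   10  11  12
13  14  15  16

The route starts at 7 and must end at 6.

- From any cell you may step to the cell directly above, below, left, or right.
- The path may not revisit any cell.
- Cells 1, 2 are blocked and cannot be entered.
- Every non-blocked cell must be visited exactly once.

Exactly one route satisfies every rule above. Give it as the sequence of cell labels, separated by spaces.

7 3 4 8 12 16 15 11 10 14 13 9 5 6

Need to visit all 14 open cells exactly once, starting at 7 and ending at 6.
Cell 3 has only two open neighbours (7 and 4), so the path must pass straight through it: one of those is the cell it's entered from and the other is where it exits.
Route from 7: up 1 to 3, right 1 to 4, down 3 to 16, left 1 to 15, up 1 to 11, left 1 to 10, down 1 to 14, left 1 to 13, up 2 to 5, right 1 to 6 — 13 moves in all.
Check: all 14 open cells covered.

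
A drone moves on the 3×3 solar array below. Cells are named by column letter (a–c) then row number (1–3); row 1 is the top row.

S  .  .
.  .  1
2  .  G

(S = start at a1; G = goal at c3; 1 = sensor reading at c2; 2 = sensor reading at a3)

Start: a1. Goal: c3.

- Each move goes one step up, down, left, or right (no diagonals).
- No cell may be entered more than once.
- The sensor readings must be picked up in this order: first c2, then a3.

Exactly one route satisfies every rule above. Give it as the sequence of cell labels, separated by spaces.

a1 b1 c1 c2 b2 a2 a3 b3 c3

The waypoints must appear in the order c2, a3, with no cell reused.
Route from a1: 2× right (reaching c1), down to c2, 2× left (reaching a2), down to a3, 2× right (reaching c3) — 8 moves in all.
Check: order respected (1 at step 3, 2 at step 6).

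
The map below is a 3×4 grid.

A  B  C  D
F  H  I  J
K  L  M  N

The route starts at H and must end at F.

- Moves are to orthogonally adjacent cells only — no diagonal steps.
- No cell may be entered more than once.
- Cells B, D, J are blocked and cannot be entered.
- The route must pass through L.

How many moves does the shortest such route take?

3

Any route passes through L somewhere between H and F. Summing Manhattan distances along the two legs (H → L → F) gives a lower bound of 1 + 2 = 3 moves.
A route of 3 moves achieves this: H → L → K → F.
Since 3 matches the lower bound, it is optimal.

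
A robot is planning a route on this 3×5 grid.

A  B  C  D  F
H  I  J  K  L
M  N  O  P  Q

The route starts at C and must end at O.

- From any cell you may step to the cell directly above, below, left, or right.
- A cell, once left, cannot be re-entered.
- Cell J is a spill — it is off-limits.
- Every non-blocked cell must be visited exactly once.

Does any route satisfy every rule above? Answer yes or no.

Colour the cells like a checkerboard: each orthogonal step flips colour, so a Hamiltonian route alternates colours. Here there are 8 cells of one colour and 6 of the other, with start on the same colour as the goal — the counts and endpoints can't be arranged into an alternating sequence of length 14, so no Hamiltonian route exists.

no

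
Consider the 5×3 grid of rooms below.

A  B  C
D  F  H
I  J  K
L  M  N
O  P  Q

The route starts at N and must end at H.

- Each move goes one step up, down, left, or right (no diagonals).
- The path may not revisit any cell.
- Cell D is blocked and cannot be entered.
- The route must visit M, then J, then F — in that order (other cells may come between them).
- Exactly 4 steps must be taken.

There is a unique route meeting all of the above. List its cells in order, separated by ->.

N -> M -> J -> F -> H

The waypoints must appear in the order M, J, F, with no cell reused.
Route from N: left to M, 2× up (reaching F), right to H — 4 moves in all.
Check: order respected (M at step 1, J at step 2, F at step 3); 4 moves as required.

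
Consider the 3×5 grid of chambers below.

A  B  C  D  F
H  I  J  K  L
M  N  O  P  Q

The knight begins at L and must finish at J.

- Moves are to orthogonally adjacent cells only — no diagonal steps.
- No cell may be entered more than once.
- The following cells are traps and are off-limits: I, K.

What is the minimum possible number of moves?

4

The Manhattan distance from L to J is |2−2| + |5−3| = 2, so at least 2 moves are needed.
That bound ignores the blocked cells. Measuring each leg by the fewest moves that actually steer around them (L→J: 4) raises the lower bound to 4.
A route of 4 moves exists: L → F → D → C → J.
Since 4 matches that lower bound, it is optimal.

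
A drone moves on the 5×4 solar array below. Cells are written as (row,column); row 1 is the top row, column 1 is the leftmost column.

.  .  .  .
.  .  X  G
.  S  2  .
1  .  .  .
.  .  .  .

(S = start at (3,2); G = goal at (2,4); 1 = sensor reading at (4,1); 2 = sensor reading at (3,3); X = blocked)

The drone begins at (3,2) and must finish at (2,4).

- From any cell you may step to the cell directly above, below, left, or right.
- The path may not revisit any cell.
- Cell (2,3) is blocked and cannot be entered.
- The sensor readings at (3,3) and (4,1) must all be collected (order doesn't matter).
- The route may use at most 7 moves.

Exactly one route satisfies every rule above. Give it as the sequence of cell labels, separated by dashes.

(3,2) - (3,1) - (4,1) - (4,2) - (4,3) - (3,3) - (3,4) - (2,4)

The 7-move cap with required stops at (3,3), (4,1) leaves no slack for detours.
Route from (3,2): left 1 to (3,1), down 1 to (4,1), right 2 to (4,3), up 1 to (3,3), right 1 to (3,4), up 1 to (2,4) — 7 moves in all.
Check: all required cells visited; 7 ≤ 7 moves.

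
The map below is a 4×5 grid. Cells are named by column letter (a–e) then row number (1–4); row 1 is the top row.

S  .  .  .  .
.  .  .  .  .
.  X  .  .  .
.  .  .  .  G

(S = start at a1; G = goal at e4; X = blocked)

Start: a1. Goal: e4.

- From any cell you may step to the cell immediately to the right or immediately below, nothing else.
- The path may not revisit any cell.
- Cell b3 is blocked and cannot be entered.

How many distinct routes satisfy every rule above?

A right/down-only route from a1 to e4 makes exactly 3 down-moves and 4 right-moves in some order.
With no other constraints that would be C(7,3) = 35 routes.
Subtract routes through each blocked cell (inclusion–exclusion for overlaps): − through b3: 12 → 23.
That gives 23 routes.

23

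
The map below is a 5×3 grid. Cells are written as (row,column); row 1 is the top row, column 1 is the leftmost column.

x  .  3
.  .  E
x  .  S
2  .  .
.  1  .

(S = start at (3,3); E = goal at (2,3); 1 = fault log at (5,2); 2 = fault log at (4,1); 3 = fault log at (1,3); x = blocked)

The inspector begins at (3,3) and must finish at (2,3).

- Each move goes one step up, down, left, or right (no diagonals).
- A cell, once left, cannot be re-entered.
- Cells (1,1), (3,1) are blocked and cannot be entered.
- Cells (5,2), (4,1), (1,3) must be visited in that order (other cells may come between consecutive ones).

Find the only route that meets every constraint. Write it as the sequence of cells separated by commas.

(3,3), (4,3), (5,3), (5,2), (5,1), (4,1), (4,2), (3,2), (2,2), (1,2), (1,3), (2,3)

The waypoints must appear in the order (5,2), (4,1), (1,3), with no cell reused.
Route from (3,3): 2× down (reaching (5,3)), 2× left (reaching (5,1)), up to (4,1), right to (4,2), 3× up (reaching (1,2)), right to (1,3), down to (2,3) — 11 moves in all.
Check: order respected (1 at step 3, 2 at step 5, 3 at step 10).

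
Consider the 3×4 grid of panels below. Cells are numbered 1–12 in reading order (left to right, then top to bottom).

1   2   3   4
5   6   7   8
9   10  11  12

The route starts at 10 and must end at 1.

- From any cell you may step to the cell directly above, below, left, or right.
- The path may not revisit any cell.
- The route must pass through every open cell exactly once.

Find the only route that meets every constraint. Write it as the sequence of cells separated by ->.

Need to visit all 12 open cells exactly once, starting at 10 and ending at 1.
Route from 10: left to 9, up to 5, 2× right (reaching 7), down to 11, right to 12, 2× up (reaching 4), 3× left (reaching 1) — 11 moves in all.
Check: all 12 open cells covered.

10 -> 9 -> 5 -> 6 -> 7 -> 11 -> 12 -> 8 -> 4 -> 3 -> 2 -> 1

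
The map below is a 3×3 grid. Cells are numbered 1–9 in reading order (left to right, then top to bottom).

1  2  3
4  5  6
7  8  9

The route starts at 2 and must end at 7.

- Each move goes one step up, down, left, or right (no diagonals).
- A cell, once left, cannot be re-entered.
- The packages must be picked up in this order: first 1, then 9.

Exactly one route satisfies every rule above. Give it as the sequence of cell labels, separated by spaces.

2 1 4 5 6 9 8 7

The waypoints must appear in the order 1, 9, with no cell reused.
Route from 2: left 1 to 1, down 1 to 4, right 2 to 6, down 1 to 9, left 2 to 7 — 7 moves in all.
Check: order respected (1 at step 1, 9 at step 5).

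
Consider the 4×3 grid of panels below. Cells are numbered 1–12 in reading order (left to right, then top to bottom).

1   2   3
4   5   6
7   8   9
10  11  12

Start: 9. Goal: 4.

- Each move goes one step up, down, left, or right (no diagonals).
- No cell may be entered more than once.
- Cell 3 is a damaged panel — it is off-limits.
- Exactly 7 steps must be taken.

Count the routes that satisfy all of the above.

3

Need simple routes of exactly 7 moves from 9 to 4 (Manhattan distance 3, so 2 moves are spent on a detour and 2 undoing it).
Enumerating: 9 6 5 8 11 10 7 4 | 9 12 11 8 5 2 1 4 | 9 12 11 10 7 8 5 4.
That gives 3 routes.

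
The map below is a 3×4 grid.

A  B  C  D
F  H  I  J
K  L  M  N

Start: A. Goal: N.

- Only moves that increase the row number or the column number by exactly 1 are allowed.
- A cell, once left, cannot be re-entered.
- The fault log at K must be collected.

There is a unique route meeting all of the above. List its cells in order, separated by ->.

Moves only go right or down, so the column and row indices never decrease.
Route from A: down 2 to K, right 3 to N — 5 moves in all.
Check: all required cells visited.

A -> F -> K -> L -> M -> N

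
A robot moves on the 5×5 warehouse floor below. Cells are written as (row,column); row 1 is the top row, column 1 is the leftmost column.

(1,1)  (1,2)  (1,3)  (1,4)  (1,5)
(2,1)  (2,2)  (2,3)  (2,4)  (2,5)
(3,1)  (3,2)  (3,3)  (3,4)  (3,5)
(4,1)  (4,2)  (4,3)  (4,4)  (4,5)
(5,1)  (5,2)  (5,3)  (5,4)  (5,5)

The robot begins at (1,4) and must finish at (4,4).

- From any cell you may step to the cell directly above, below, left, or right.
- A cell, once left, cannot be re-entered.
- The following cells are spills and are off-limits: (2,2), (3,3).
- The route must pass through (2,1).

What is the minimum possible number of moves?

Any route passes through (2,1) somewhere between (1,4) and (4,4). Summing Manhattan distances along the two legs ((1,4) → (2,1) → (4,4)) gives a lower bound of 4 + 5 = 9 moves.
A route of 9 moves achieves this: (1,4) → (1,3) → (1,2) → (1,1) → (2,1) → (3,1) → (4,1) → (4,2) → (4,3) → (4,4).
Since 9 matches the lower bound, it is optimal.

9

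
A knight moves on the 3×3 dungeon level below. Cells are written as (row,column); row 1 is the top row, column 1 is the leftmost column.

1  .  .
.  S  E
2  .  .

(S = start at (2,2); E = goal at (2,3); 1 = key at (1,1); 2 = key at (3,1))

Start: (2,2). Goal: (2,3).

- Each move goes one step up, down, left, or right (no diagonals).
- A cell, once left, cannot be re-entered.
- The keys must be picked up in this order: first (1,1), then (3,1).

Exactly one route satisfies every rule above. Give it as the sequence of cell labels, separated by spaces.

(2,2) (1,2) (1,1) (2,1) (3,1) (3,2) (3,3) (2,3)

The waypoints must appear in the order (1,1), (3,1), with no cell reused.
Route from (2,2): up to (1,2), left to (1,1), 2× down (reaching (3,1)), 2× right (reaching (3,3)), up to (2,3) — 7 moves in all.
Check: order respected (1 at step 2, 2 at step 4).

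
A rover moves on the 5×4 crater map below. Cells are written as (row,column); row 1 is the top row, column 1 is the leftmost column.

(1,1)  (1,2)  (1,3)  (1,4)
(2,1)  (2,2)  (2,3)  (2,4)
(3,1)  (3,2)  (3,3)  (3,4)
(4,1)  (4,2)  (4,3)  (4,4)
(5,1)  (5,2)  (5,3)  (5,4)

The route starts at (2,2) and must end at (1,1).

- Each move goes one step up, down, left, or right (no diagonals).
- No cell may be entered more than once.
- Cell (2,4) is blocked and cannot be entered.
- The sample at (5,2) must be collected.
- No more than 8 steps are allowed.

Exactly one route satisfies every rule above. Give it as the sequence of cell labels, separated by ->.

(2,2) -> (3,2) -> (4,2) -> (5,2) -> (5,1) -> (4,1) -> (3,1) -> (2,1) -> (1,1)

The 8-move cap with required stops at (5,2) leaves no slack for detours.
Route from (2,2): 3× down (reaching (5,2)), left to (5,1), 4× up (reaching (1,1)) — 8 moves in all.
Check: all required cells visited; 8 ≤ 8 moves.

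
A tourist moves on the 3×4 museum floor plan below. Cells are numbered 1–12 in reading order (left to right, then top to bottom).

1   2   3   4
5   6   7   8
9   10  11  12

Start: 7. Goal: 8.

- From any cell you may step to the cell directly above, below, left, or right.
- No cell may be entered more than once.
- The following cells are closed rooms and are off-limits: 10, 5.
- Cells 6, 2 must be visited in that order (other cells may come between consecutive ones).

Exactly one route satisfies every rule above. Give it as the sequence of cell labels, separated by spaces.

7 6 2 3 4 8

The waypoints must appear in the order 6, 2, with no cell reused.
Route from 7: left to 6, up to 2, 2× right (reaching 4), down to 8 — 5 moves in all.
Check: order respected (6 at step 1, 2 at step 2).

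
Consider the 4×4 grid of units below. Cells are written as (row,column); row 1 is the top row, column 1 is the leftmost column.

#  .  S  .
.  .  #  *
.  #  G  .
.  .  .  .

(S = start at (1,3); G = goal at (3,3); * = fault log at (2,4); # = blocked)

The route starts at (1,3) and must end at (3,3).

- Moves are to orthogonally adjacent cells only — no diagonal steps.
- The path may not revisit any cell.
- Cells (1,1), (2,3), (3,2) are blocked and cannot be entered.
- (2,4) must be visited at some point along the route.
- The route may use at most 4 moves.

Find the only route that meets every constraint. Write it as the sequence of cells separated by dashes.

The 4-move cap with required stops at (2,4) leaves no slack for detours.
Route from (1,3): right to (1,4), 2× down (reaching (3,4)), left to (3,3) — 4 moves in all.
Check: all required cells visited; 4 ≤ 4 moves.

(1,3) - (1,4) - (2,4) - (3,4) - (3,3)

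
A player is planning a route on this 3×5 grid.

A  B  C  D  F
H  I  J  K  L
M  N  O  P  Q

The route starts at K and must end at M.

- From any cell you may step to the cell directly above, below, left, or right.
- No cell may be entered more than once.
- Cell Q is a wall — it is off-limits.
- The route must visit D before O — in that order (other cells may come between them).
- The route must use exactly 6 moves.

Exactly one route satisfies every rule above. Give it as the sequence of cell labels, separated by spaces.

The waypoints must appear in the order D, O, with no cell reused.
Route from K: up 1 to D, left 1 to C, down 2 to O, left 2 to M — 6 moves in all.
Check: order respected (D at step 1, O at step 4); 6 moves as required.

K D C J O N M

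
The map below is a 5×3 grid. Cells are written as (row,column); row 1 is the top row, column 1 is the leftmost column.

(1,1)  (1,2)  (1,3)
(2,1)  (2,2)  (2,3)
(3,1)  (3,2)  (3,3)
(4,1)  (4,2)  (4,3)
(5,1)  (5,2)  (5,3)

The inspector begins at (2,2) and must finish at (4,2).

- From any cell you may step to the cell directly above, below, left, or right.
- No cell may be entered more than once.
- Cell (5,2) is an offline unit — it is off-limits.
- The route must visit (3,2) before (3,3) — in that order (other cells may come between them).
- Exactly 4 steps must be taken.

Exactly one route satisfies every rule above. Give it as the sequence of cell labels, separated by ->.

The waypoints must appear in the order (3,2), (3,3), with no cell reused.
Route from (2,2): down to (3,2), right to (3,3), down to (4,3), left to (4,2) — 4 moves in all.
Check: order respected ((3,2) at step 1, (3,3) at step 2); 4 moves as required.

(2,2) -> (3,2) -> (3,3) -> (4,3) -> (4,2)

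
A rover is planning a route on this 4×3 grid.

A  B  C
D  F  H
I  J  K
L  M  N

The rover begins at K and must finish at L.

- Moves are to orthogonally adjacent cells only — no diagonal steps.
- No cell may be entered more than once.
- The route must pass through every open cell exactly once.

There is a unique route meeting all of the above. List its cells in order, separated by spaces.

Need to visit all 12 open cells exactly once, starting at K and ending at L.
Cell A has only two open neighbours (D and B), so the path must pass straight through it: one of those is the cell it's entered from and the other is where it exits.
Route from K: down 1 to N, left 1 to M, up 2 to F, right 1 to H, up 1 to C, left 2 to A, down 3 to L — 11 moves in all.
Check: all 12 open cells covered.

K N M J F H C B A D I L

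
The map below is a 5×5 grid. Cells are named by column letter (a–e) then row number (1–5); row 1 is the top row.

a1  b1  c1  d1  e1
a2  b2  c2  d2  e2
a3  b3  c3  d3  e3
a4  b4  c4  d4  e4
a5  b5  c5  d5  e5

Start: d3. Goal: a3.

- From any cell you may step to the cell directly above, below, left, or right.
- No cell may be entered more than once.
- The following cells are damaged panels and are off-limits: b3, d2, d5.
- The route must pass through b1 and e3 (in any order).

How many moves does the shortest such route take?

Any route passes through b1 and e3 in some order between d3 and a3. Summing Manhattan distances along each leg and taking the cheapest ordering (d3 → e3 → b1 → a3) gives a lower bound of 1 + 5 + 3 = 9 moves.
A route of 9 moves achieves this: d3 → e3 → e2 → e1 → d1 → c1 → b1 → b2 → a2 → a3.
Since 9 matches the lower bound, it is optimal.

9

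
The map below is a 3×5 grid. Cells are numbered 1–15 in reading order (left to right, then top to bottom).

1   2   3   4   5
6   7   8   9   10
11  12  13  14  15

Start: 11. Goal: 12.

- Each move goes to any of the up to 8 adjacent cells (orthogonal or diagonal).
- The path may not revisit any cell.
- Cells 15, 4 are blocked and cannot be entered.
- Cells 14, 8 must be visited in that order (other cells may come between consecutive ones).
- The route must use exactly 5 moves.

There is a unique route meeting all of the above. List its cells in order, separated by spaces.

The waypoints must appear in the order 14, 8, with no cell reused.
Route from 11: up-right 1 to 7, down-right 1 to 13, right 1 to 14, up-left 1 to 8, down-left 1 to 12 — 5 moves in all.
Check: order respected (14 at step 3, 8 at step 4); 5 moves as required.

11 7 13 14 8 12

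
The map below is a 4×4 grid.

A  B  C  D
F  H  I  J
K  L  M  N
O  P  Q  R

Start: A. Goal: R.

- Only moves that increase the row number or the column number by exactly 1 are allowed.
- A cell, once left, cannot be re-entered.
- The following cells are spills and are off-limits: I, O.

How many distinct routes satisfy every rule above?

A right/down-only route from A to R makes exactly 3 down-moves and 3 right-moves in some order.
With no other constraints that would be C(6,3) = 20 routes.
Subtract routes through each blocked cell (inclusion–exclusion for overlaps): − through I: 9 − through O: 1 → 10.
That gives 10 routes.

10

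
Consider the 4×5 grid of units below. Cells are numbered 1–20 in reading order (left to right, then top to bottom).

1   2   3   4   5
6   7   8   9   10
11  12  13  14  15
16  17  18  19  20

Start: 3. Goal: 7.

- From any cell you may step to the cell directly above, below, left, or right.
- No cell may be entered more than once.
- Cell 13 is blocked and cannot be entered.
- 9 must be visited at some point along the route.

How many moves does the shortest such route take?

4

Any route passes through 9 somewhere between 3 and 7. Summing Manhattan distances along the two legs (3 → 9 → 7) gives a lower bound of 2 + 2 = 4 moves.
A route of 4 moves achieves this: 3 → 4 → 9 → 8 → 7.
Since 4 matches the lower bound, it is optimal.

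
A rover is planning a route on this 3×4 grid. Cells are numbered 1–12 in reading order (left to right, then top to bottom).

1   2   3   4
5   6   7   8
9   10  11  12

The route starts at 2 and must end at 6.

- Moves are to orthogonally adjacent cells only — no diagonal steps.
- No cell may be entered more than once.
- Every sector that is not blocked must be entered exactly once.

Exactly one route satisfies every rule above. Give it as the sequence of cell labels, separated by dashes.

2 - 1 - 5 - 9 - 10 - 11 - 12 - 8 - 4 - 3 - 7 - 6

Need to visit all 12 open cells exactly once, starting at 2 and ending at 6.
Route from 2: left to 1, 2× down (reaching 9), 3× right (reaching 12), 2× up (reaching 4), left to 3, down to 7, left to 6 — 11 moves in all.
Check: all 12 open cells covered.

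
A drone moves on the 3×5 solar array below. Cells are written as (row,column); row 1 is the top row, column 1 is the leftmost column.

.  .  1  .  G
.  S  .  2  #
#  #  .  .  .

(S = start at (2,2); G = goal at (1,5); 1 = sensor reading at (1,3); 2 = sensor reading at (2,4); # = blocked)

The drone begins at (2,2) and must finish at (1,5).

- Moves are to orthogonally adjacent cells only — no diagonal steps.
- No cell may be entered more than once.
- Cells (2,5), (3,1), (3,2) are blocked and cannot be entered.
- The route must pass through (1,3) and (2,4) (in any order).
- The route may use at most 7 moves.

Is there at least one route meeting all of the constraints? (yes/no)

yes

One route that works: (2,2) → (1,2) → (1,3) → (2,3) → (2,4) → (1,4) → (1,5).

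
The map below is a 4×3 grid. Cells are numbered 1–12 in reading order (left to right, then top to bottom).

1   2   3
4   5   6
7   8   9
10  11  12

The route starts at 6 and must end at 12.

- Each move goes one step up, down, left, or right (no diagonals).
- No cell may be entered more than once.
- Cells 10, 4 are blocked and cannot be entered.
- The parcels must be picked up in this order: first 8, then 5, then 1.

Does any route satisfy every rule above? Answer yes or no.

1 must be visited but has only one open neighbour (2), and it is neither the start nor the goal — the route would have to enter and leave through 2, re-entering it.

no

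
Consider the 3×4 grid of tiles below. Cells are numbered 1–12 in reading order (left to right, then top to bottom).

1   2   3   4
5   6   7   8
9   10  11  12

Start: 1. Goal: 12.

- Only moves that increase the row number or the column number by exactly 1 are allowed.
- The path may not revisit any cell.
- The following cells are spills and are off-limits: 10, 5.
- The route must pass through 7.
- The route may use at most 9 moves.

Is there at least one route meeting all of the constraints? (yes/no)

yes

One route that works: 1 → 2 → 6 → 7 → 11 → 12.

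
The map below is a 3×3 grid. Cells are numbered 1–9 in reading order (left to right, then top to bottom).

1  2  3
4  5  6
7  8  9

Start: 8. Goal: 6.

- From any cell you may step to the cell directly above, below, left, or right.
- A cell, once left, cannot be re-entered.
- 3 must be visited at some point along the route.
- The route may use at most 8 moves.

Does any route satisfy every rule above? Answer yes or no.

One route that works: 8 → 5 → 2 → 3 → 6.

yes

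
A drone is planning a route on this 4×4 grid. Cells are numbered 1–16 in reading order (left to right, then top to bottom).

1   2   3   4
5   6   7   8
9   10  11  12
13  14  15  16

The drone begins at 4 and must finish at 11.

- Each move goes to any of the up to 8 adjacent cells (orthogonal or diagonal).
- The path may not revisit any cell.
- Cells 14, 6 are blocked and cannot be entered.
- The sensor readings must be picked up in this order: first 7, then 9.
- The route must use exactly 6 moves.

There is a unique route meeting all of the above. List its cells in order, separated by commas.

4, 7, 2, 5, 9, 10, 11

The waypoints must appear in the order 7, 9, with no cell reused.
Route from 4: down-left 1 to 7, up-left 1 to 2, down-left 1 to 5, down 1 to 9, right 2 to 11 — 6 moves in all.
Check: order respected (7 at step 1, 9 at step 4); 6 moves as required.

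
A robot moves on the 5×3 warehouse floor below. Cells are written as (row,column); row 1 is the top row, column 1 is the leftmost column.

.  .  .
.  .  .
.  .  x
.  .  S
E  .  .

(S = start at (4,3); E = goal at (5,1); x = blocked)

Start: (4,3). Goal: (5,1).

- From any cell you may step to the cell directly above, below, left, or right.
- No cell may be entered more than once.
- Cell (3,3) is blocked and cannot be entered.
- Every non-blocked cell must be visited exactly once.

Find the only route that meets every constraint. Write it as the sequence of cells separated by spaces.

(4,3) (5,3) (5,2) (4,2) (3,2) (2,2) (2,3) (1,3) (1,2) (1,1) (2,1) (3,1) (4,1) (5,1)

Need to visit all 14 open cells exactly once, starting at (4,3) and ending at (5,1).
Cell (1,3) has only two open neighbours ((2,3) and (1,2)), so the path must pass straight through it: one of those is the cell it's entered from and the other is where it exits.
Route from (4,3): down to (5,3), left to (5,2), 3× up (reaching (2,2)), right to (2,3), up to (1,3), 2× left (reaching (1,1)), 4× down (reaching (5,1)) — 13 moves in all.
Check: all 14 open cells covered.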